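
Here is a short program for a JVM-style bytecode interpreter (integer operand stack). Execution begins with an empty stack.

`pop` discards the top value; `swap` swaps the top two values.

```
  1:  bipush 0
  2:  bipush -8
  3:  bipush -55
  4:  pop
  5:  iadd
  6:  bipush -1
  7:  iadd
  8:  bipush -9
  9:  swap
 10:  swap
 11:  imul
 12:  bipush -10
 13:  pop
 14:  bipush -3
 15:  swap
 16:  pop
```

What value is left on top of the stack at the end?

bipush 0   : [0]
bipush -8  : [0, -8]
bipush -55 : [0, -8, -55]
pop        : [0, -8]
iadd       : [-8]
bipush -1  : [-8, -1]
iadd       : [-9]
bipush -9  : [-9, -9]
swap       : [-9, -9]
swap       : [-9, -9]
imul       : [81]
bipush -10 : [81, -10]
pop        : [81]
bipush -3  : [81, -3]
swap       : [-3, 81]
pop        : [-3]

-3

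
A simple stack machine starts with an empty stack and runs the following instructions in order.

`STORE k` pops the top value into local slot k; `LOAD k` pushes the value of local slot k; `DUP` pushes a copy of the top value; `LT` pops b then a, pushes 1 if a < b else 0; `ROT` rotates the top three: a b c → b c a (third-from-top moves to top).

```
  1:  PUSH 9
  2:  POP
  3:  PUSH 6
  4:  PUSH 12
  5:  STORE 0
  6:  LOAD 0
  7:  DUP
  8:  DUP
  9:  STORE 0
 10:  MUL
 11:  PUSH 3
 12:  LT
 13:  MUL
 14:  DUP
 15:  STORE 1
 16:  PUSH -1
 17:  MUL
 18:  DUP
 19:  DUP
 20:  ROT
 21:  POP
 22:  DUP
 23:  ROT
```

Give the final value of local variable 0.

12

PUSH 9   [9]
POP      []
PUSH 6   [6]
PUSH 12  [6, 12]
STORE 0  [6]
LOAD 0   [6, 12]
DUP      [6, 12, 12]
DUP      [6, 12, 12, 12]
STORE 0  [6, 12, 12]
MUL      [6, 144]
PUSH 3   [6, 144, 3]
LT       [6, 0]
MUL      [0]
DUP      [0, 0]
STORE 1  [0]
PUSH -1  [0, -1]
MUL      [0]
DUP      [0, 0]
DUP      [0, 0, 0]
ROT      [0, 0, 0]
POP      [0, 0]
DUP      [0, 0, 0]
ROT      [0, 0, 0]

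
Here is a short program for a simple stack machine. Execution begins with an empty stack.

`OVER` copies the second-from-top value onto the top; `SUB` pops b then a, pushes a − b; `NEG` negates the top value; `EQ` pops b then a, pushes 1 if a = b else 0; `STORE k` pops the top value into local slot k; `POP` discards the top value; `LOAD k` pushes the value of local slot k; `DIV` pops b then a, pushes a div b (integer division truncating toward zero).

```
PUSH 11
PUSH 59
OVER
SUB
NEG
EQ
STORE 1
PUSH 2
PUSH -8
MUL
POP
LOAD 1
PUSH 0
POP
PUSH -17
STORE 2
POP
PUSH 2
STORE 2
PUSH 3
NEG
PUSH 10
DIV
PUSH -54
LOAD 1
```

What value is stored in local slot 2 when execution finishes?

PUSH 11  → 11
PUSH 59  → 11 59
OVER     → 11 59 11
SUB      → 11 48
NEG      → 11 -48
EQ       → 0
STORE 1  → (empty)
PUSH 2   → 2
PUSH -8  → 2 -8
MUL      → -16
POP      → (empty)
LOAD 1   → 0
PUSH 0   → 0 0
POP      → 0
PUSH -17 → 0 -17
STORE 2  → 0
POP      → (empty)
PUSH 2   → 2
STORE 2  → (empty)
PUSH 3   → 3
NEG      → -3
PUSH 10  → -3 10
DIV      → 0
PUSH -54 → 0 -54
LOAD 1   → 0 -54 0

2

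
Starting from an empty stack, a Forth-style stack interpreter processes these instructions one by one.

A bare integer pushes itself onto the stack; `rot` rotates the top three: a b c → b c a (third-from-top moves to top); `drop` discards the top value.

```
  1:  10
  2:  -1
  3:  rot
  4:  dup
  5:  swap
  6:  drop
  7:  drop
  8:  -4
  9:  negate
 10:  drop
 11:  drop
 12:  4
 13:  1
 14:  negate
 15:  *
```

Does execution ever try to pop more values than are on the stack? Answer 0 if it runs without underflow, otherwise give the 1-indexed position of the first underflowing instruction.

10 → 10
-1 → 10 -1
rot  — needs 3 operands, stack has 2 → underflow

3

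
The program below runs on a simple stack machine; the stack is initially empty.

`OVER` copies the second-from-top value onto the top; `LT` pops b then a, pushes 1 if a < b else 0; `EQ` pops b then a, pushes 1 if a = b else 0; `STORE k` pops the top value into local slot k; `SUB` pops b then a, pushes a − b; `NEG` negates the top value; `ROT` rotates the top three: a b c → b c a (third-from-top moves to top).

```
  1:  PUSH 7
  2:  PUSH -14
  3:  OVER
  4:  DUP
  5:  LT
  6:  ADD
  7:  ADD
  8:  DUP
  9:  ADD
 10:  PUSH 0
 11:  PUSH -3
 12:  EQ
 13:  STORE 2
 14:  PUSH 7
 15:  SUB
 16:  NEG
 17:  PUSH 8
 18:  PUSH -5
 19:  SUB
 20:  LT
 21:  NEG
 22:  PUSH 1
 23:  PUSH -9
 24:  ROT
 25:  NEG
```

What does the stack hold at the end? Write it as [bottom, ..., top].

[1, -9, 0]

PUSH 7    7
PUSH -14  7 -14
OVER      7 -14 7
DUP       7 -14 7 7
LT        7 -14 0
ADD       7 -14
ADD       -7
DUP       -7 -7
ADD       -14
PUSH 0    -14 0
PUSH -3   -14 0 -3
EQ        -14 0
STORE 2   -14
PUSH 7    -14 7
SUB       -21
NEG       21
PUSH 8    21 8
PUSH -5   21 8 -5
SUB       21 13
LT        0
NEG       0
PUSH 1    0 1
PUSH -9   0 1 -9
ROT       1 -9 0
NEG       1 -9 0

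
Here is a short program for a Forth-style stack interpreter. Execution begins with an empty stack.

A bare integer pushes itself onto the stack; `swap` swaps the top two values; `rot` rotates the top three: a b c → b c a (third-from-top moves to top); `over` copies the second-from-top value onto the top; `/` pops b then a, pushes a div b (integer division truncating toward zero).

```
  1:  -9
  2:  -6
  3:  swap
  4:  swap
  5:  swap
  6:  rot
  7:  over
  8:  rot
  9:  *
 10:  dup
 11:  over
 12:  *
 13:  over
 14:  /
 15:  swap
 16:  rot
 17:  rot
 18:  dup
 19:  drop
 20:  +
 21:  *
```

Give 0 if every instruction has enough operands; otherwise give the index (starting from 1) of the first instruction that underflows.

6

-9   : [-9]
-6   : [-9, -6]
swap : [-6, -9]
swap : [-9, -6]
swap : [-6, -9]
rot  — needs 3 operands, stack has 2 → underflow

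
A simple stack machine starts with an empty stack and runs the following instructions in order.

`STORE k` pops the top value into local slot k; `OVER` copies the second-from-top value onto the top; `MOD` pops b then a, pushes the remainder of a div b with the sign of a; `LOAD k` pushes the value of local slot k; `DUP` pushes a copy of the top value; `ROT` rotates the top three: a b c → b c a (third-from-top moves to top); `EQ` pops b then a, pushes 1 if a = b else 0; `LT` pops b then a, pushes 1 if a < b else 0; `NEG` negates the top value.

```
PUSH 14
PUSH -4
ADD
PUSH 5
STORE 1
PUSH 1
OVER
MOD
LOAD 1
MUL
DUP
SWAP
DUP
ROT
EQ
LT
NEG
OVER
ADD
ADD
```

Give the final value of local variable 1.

5

PUSH 14 : [14]
PUSH -4 : [14, -4]
ADD     : [10]
PUSH 5  : [10, 5]
STORE 1 : [10]
PUSH 1  : [10, 1]
OVER    : [10, 1, 10]
MOD     : [10, 1]
LOAD 1  : [10, 1, 5]
MUL     : [10, 5]
DUP     : [10, 5, 5]
SWAP    : [10, 5, 5]
DUP     : [10, 5, 5, 5]
ROT     : [10, 5, 5, 5]
EQ      : [10, 5, 1]
LT      : [10, 0]
NEG     : [10, 0]
OVER    : [10, 0, 10]
ADD     : [10, 10]
ADD     : [20]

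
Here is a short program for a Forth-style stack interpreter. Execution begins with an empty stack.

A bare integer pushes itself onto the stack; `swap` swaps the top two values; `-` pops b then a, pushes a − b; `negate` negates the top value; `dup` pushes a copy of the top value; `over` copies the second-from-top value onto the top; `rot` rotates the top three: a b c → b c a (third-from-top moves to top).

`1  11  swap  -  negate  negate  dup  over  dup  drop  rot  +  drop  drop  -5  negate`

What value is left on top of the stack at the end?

1      : [1]
11     : [1, 11]
swap   : [11, 1]
-      : [10]
negate : [-10]
negate : [10]
dup    : [10, 10]
over   : [10, 10, 10]
dup    : [10, 10, 10, 10]
drop   : [10, 10, 10]
rot    : [10, 10, 10]
+      : [10, 20]
drop   : [10]
drop   : []
-5     : [-5]
negate : [5]

5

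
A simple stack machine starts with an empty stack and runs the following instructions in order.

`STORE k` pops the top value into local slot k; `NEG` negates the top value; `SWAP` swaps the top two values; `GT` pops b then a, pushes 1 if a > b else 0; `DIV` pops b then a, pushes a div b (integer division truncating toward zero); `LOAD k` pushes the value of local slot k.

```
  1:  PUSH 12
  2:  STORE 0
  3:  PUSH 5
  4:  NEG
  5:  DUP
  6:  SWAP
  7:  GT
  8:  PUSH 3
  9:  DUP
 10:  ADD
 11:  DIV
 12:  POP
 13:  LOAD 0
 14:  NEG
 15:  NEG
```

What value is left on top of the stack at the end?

12

PUSH 12 → [12]
STORE 0 → []
PUSH 5  → [5]
NEG     → [-5]
DUP     → [-5, -5]
SWAP    → [-5, -5]
GT      → [0]
PUSH 3  → [0, 3]
DUP     → [0, 3, 3]
ADD     → [0, 6]
DIV     → [0]
POP     → []
LOAD 0  → [12]
NEG     → [-12]
NEG     → [12]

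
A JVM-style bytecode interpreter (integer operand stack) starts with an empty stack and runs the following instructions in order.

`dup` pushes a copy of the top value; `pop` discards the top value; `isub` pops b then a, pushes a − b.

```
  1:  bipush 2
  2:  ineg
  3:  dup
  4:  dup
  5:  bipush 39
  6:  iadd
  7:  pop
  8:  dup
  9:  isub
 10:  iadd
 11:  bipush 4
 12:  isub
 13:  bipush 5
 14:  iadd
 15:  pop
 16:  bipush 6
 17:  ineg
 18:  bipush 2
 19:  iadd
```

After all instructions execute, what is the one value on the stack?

-4

bipush 2  → 2
ineg      → -2
dup       → -2 -2
dup       → -2 -2 -2
bipush 39 → -2 -2 -2 39
iadd      → -2 -2 37
pop       → -2 -2
dup       → -2 -2 -2
isub      → -2 0
iadd      → -2
bipush 4  → -2 4
isub      → -6
bipush 5  → -6 5
iadd      → -1
pop       → (empty)
bipush 6  → 6
ineg      → -6
bipush 2  → -6 2
iadd      → -4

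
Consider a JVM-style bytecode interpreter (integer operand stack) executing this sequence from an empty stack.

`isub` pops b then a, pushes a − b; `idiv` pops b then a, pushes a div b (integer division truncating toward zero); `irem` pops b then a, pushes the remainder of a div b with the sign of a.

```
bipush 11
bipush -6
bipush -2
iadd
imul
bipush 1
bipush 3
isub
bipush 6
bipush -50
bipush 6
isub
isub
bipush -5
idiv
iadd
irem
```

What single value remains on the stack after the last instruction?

-4

bipush 11  : [11]
bipush -6  : [11, -6]
bipush -2  : [11, -6, -2]
iadd       : [11, -8]
imul       : [-88]
bipush 1   : [-88, 1]
bipush 3   : [-88, 1, 3]
isub       : [-88, -2]
bipush 6   : [-88, -2, 6]
bipush -50 : [-88, -2, 6, -50]
bipush 6   : [-88, -2, 6, -50, 6]
isub       : [-88, -2, 6, -56]
isub       : [-88, -2, 62]
bipush -5  : [-88, -2, 62, -5]
idiv       : [-88, -2, -12]
iadd       : [-88, -14]
irem       : [-4]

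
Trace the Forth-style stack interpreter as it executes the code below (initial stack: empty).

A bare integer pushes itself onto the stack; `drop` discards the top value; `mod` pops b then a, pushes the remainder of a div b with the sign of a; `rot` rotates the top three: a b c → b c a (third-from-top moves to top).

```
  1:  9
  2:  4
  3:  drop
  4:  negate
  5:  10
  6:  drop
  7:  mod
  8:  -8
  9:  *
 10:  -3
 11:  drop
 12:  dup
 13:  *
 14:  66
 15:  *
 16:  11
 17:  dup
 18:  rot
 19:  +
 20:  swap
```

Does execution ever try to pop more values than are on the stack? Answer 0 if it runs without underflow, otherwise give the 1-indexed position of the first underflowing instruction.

7

9      : [9]
4      : [9, 4]
drop   : [9]
negate : [-9]
10     : [-9, 10]
drop   : [-9]
mod  — needs 2 operands, stack has 1 → underflow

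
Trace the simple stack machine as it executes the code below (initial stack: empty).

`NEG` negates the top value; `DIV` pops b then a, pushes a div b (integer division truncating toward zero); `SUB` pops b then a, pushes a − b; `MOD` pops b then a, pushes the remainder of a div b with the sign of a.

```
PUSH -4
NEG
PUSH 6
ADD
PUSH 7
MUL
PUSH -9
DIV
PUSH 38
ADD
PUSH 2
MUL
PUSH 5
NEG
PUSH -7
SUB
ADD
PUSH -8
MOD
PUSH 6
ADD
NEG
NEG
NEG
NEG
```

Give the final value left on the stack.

6

PUSH -4  [-4]
NEG      [4]
PUSH 6   [4, 6]
ADD      [10]
PUSH 7   [10, 7]
MUL      [70]
PUSH -9  [70, -9]
DIV      [-7]
PUSH 38  [-7, 38]
ADD      [31]
PUSH 2   [31, 2]
MUL      [62]
PUSH 5   [62, 5]
NEG      [62, -5]
PUSH -7  [62, -5, -7]
SUB      [62, 2]
ADD      [64]
PUSH -8  [64, -8]
MOD      [0]
PUSH 6   [0, 6]
ADD      [6]
NEG      [-6]
NEG      [6]
NEG      [-6]
NEG      [6]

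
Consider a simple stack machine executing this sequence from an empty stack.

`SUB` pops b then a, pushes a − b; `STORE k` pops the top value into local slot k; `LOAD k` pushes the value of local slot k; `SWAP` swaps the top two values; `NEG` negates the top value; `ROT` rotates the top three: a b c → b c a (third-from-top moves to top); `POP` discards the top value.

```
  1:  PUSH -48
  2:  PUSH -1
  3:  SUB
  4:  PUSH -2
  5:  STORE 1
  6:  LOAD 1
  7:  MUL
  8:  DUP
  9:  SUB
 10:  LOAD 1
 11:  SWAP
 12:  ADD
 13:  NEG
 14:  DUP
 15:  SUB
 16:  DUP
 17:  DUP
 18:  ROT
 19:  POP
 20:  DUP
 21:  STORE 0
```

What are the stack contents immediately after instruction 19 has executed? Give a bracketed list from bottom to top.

[0, 0]

PUSH -48 -> -48
PUSH -1  -> -48 -1
SUB      -> -47
PUSH -2  -> -47 -2
STORE 1  -> -47
LOAD 1   -> -47 -2
MUL      -> 94
DUP      -> 94 94
SUB      -> 0
LOAD 1   -> 0 -2
SWAP     -> -2 0
ADD      -> -2
NEG      -> 2
DUP      -> 2 2
SUB      -> 0
DUP      -> 0 0
DUP      -> 0 0 0
ROT      -> 0 0 0
POP      -> 0 0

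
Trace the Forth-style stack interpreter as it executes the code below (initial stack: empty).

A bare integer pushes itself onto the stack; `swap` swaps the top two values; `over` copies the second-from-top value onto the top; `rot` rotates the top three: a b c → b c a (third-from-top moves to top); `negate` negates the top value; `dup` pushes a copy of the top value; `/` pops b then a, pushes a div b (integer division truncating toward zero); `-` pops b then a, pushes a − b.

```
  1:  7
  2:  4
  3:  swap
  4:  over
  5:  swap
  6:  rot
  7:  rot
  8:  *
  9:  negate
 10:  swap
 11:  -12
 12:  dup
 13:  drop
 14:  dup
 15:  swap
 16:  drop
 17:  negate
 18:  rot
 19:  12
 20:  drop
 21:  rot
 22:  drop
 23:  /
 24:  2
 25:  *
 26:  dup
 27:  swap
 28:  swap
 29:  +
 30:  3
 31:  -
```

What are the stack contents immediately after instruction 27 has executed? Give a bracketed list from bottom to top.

[0, 0]

7       7
4       7 4
swap    4 7
over    4 7 4
swap    4 4 7
rot     4 7 4
rot     7 4 4
*       7 16
negate  7 -16
swap    -16 7
-12     -16 7 -12
dup     -16 7 -12 -12
drop    -16 7 -12
dup     -16 7 -12 -12
swap    -16 7 -12 -12
drop    -16 7 -12
negate  -16 7 12
rot     7 12 -16
12      7 12 -16 12
drop    7 12 -16
rot     12 -16 7
drop    12 -16
/       0
2       0 2
*       0
dup     0 0
swap    0 0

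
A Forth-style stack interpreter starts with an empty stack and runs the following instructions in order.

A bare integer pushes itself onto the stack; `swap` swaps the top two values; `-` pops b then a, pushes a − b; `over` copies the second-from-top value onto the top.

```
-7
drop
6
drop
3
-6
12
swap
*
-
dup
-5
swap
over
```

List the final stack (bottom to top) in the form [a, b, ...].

-7   → [-7]
drop → []
6    → [6]
drop → []
3    → [3]
-6   → [3, -6]
12   → [3, -6, 12]
swap → [3, 12, -6]
*    → [3, -72]
-    → [75]
dup  → [75, 75]
-5   → [75, 75, -5]
swap → [75, -5, 75]
over → [75, -5, 75, -5]

[75, -5, 75, -5]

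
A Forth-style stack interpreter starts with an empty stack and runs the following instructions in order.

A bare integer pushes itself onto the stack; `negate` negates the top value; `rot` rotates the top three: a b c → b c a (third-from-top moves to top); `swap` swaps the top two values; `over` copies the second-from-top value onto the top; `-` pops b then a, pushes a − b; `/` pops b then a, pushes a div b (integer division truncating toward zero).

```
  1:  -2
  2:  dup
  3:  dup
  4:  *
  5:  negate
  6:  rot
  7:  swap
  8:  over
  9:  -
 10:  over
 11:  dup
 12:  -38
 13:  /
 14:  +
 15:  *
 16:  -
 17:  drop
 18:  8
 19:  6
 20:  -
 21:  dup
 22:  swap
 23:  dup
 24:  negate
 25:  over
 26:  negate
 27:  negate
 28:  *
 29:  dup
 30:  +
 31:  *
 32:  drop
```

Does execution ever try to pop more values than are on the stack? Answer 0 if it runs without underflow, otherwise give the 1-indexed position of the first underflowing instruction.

-2      -2
dup     -2 -2
dup     -2 -2 -2
*       -2 4
negate  -2 -4
rot  — needs 3 operands, stack has 2 → underflow

6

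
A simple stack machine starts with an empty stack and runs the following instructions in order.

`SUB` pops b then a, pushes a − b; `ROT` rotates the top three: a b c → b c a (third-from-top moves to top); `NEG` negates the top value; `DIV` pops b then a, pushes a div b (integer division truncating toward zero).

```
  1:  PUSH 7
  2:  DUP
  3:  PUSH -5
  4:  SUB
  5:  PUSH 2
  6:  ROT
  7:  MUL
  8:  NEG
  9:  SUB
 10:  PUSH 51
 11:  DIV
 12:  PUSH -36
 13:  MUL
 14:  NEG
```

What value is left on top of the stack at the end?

0

PUSH 7   : 7
DUP      : 7 7
PUSH -5  : 7 7 -5
SUB      : 7 12
PUSH 2   : 7 12 2
ROT      : 12 2 7
MUL      : 12 14
NEG      : 12 -14
SUB      : 26
PUSH 51  : 26 51
DIV      : 0
PUSH -36 : 0 -36
MUL      : 0
NEG      : 0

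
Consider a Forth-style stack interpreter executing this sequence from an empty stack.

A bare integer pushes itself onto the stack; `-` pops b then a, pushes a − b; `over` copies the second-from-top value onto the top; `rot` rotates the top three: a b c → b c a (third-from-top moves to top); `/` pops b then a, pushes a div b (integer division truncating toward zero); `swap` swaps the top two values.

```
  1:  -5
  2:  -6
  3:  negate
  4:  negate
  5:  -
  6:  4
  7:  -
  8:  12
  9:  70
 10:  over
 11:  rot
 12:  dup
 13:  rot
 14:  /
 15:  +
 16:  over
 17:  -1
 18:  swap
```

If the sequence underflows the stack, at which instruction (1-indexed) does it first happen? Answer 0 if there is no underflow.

-5      [-5]
-6      [-5, -6]
negate  [-5, 6]
negate  [-5, -6]
-       [1]
4       [1, 4]
-       [-3]
12      [-3, 12]
70      [-3, 12, 70]
over    [-3, 12, 70, 12]
rot     [-3, 70, 12, 12]
dup     [-3, 70, 12, 12, 12]
rot     [-3, 70, 12, 12, 12]
/       [-3, 70, 12, 1]
+       [-3, 70, 13]
over    [-3, 70, 13, 70]
-1      [-3, 70, 13, 70, -1]
swap    [-3, 70, 13, -1, 70]

0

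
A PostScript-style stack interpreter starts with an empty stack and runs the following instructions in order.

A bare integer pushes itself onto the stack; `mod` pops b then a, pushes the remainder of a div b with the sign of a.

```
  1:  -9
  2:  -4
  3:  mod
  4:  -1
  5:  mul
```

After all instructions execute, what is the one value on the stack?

1

-9  -> [-9]
-4  -> [-9, -4]
mod -> [-1]
-1  -> [-1, -1]
mul -> [1]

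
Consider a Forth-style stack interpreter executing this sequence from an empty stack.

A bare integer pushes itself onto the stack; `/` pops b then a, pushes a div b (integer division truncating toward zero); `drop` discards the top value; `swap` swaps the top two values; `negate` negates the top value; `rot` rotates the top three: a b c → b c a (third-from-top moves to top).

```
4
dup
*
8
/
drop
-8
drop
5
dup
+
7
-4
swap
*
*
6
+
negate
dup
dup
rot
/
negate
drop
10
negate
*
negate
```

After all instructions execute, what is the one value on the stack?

2740

4      : [4]
dup    : [4, 4]
*      : [16]
8      : [16, 8]
/      : [2]
drop   : []
-8     : [-8]
drop   : []
5      : [5]
dup    : [5, 5]
+      : [10]
7      : [10, 7]
-4     : [10, 7, -4]
swap   : [10, -4, 7]
*      : [10, -28]
*      : [-280]
6      : [-280, 6]
+      : [-274]
negate : [274]
dup    : [274, 274]
dup    : [274, 274, 274]
rot    : [274, 274, 274]
/      : [274, 1]
negate : [274, -1]
drop   : [274]
10     : [274, 10]
negate : [274, -10]
*      : [-2740]
negate : [2740]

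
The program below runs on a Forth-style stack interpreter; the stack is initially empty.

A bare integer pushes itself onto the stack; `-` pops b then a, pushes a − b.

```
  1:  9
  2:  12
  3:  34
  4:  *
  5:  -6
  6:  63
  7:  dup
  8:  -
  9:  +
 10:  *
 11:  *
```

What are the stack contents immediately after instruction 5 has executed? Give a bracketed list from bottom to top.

9  : [9]
12 : [9, 12]
34 : [9, 12, 34]
*  : [9, 408]
-6 : [9, 408, -6]

[9, 408, -6]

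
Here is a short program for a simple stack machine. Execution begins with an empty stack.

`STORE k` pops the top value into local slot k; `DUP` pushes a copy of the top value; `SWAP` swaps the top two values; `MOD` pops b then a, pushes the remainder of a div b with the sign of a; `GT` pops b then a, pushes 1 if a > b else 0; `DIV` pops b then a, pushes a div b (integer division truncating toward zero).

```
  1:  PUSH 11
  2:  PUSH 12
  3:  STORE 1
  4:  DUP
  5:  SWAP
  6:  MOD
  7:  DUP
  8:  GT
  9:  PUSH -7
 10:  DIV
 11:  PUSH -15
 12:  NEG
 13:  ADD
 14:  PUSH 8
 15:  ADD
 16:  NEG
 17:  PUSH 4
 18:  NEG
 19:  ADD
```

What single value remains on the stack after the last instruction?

PUSH 11  : [11]
PUSH 12  : [11, 12]
STORE 1  : [11]
DUP      : [11, 11]
SWAP     : [11, 11]
MOD      : [0]
DUP      : [0, 0]
GT       : [0]
PUSH -7  : [0, -7]
DIV      : [0]
PUSH -15 : [0, -15]
NEG      : [0, 15]
ADD      : [15]
PUSH 8   : [15, 8]
ADD      : [23]
NEG      : [-23]
PUSH 4   : [-23, 4]
NEG      : [-23, -4]
ADD      : [-27]

-27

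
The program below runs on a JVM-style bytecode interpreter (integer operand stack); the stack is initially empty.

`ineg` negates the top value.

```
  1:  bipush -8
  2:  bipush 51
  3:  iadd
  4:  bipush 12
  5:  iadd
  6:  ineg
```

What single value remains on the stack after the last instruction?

bipush -8 → -8
bipush 51 → -8 51
iadd      → 43
bipush 12 → 43 12
iadd      → 55
ineg      → -55

-55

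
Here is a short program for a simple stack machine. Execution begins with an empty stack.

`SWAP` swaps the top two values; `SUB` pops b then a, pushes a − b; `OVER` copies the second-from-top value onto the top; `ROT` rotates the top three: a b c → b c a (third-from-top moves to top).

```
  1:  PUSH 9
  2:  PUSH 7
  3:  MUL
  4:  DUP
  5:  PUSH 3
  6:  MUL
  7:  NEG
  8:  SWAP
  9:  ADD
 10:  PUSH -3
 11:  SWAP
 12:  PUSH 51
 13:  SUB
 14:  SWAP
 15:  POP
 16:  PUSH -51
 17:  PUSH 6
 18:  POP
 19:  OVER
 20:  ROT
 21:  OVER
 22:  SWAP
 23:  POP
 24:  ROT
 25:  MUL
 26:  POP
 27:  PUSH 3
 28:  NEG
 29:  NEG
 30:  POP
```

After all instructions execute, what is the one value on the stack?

PUSH 9   -> [9]
PUSH 7   -> [9, 7]
MUL      -> [63]
DUP      -> [63, 63]
PUSH 3   -> [63, 63, 3]
MUL      -> [63, 189]
NEG      -> [63, -189]
SWAP     -> [-189, 63]
ADD      -> [-126]
PUSH -3  -> [-126, -3]
SWAP     -> [-3, -126]
PUSH 51  -> [-3, -126, 51]
SUB      -> [-3, -177]
SWAP     -> [-177, -3]
POP      -> [-177]
PUSH -51 -> [-177, -51]
PUSH 6   -> [-177, -51, 6]
POP      -> [-177, -51]
OVER     -> [-177, -51, -177]
ROT      -> [-51, -177, -177]
OVER     -> [-51, -177, -177, -177]
SWAP     -> [-51, -177, -177, -177]
POP      -> [-51, -177, -177]
ROT      -> [-177, -177, -51]
MUL      -> [-177, 9027]
POP      -> [-177]
PUSH 3   -> [-177, 3]
NEG      -> [-177, -3]
NEG      -> [-177, 3]
POP      -> [-177]

-177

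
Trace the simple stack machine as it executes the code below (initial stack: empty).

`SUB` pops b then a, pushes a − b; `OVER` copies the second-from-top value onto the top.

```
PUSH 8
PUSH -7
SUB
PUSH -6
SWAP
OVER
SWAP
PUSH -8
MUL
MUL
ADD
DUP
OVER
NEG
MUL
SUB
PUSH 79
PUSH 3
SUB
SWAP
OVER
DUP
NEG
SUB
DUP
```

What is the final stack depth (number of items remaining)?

PUSH 8  : [8]
PUSH -7 : [8, -7]
SUB     : [15]
PUSH -6 : [15, -6]
SWAP    : [-6, 15]
OVER    : [-6, 15, -6]
SWAP    : [-6, -6, 15]
PUSH -8 : [-6, -6, 15, -8]
MUL     : [-6, -6, -120]
MUL     : [-6, 720]
ADD     : [714]
DUP     : [714, 714]
OVER    : [714, 714, 714]
NEG     : [714, 714, -714]
MUL     : [714, -509796]
SUB     : [510510]
PUSH 79 : [510510, 79]
PUSH 3  : [510510, 79, 3]
SUB     : [510510, 76]
SWAP    : [76, 510510]
OVER    : [76, 510510, 76]
DUP     : [76, 510510, 76, 76]
NEG     : [76, 510510, 76, -76]
SUB     : [76, 510510, 152]
DUP     : [76, 510510, 152, 152]

4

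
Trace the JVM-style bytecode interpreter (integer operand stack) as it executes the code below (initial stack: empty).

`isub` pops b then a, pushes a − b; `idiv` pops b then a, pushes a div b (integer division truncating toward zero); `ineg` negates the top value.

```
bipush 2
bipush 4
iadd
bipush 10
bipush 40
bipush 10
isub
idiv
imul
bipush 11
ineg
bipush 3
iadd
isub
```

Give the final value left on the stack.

bipush 2   [2]
bipush 4   [2, 4]
iadd       [6]
bipush 10  [6, 10]
bipush 40  [6, 10, 40]
bipush 10  [6, 10, 40, 10]
isub       [6, 10, 30]
idiv       [6, 0]
imul       [0]
bipush 11  [0, 11]
ineg       [0, -11]
bipush 3   [0, -11, 3]
iadd       [0, -8]
isub       [8]

8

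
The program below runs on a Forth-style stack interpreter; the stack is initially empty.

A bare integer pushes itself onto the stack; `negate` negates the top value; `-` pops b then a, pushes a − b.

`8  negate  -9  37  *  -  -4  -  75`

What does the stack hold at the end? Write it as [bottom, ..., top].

8       [8]
negate  [-8]
-9      [-8, -9]
37      [-8, -9, 37]
*       [-8, -333]
-       [325]
-4      [325, -4]
-       [329]
75      [329, 75]

[329, 75]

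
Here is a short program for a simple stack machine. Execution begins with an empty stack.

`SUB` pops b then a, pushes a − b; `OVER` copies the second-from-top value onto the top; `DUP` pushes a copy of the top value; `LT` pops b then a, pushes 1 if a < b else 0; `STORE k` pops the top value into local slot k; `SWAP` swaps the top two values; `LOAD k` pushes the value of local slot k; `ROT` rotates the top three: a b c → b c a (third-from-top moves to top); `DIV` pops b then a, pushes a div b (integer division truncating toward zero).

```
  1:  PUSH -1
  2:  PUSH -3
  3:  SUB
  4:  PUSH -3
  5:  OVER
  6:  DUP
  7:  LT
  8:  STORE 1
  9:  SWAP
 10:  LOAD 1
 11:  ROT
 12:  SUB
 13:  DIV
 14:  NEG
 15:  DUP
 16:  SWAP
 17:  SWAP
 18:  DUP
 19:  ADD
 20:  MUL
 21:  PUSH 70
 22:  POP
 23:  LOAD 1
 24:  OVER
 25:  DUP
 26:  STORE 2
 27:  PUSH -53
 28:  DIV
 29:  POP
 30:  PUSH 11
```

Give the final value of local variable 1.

PUSH -1  → -1
PUSH -3  → -1 -3
SUB      → 2
PUSH -3  → 2 -3
OVER     → 2 -3 2
DUP      → 2 -3 2 2
LT       → 2 -3 0
STORE 1  → 2 -3
SWAP     → -3 2
LOAD 1   → -3 2 0
ROT      → 2 0 -3
SUB      → 2 3
DIV      → 0
NEG      → 0
DUP      → 0 0
SWAP     → 0 0
SWAP     → 0 0
DUP      → 0 0 0
ADD      → 0 0
MUL      → 0
PUSH 70  → 0 70
POP      → 0
LOAD 1   → 0 0
OVER     → 0 0 0
DUP      → 0 0 0 0
STORE 2  → 0 0 0
PUSH -53 → 0 0 0 -53
DIV      → 0 0 0
POP      → 0 0
PUSH 11  → 0 0 11

0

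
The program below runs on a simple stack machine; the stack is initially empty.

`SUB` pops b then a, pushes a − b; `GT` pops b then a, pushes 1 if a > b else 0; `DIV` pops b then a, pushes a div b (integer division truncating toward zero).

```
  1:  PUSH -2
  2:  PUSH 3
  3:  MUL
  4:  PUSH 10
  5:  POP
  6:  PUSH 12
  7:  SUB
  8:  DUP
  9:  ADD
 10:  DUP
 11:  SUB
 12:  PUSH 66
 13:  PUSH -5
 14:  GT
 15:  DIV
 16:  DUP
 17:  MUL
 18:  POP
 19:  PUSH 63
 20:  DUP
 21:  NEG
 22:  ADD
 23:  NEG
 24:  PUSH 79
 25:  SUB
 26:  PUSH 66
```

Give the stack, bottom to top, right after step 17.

PUSH -2 : -2
PUSH 3  : -2 3
MUL     : -6
PUSH 10 : -6 10
POP     : -6
PUSH 12 : -6 12
SUB     : -18
DUP     : -18 -18
ADD     : -36
DUP     : -36 -36
SUB     : 0
PUSH 66 : 0 66
PUSH -5 : 0 66 -5
GT      : 0 1
DIV     : 0
DUP     : 0 0
MUL     : 0

[0]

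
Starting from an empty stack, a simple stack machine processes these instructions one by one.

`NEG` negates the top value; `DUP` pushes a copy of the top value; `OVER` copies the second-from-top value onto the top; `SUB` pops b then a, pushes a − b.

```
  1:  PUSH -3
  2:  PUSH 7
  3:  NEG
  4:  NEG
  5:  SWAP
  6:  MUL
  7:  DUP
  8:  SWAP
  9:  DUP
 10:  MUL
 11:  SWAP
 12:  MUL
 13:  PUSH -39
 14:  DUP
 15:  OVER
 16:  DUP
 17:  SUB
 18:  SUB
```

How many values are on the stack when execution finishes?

3

PUSH -3  : -3
PUSH 7   : -3 7
NEG      : -3 -7
NEG      : -3 7
SWAP     : 7 -3
MUL      : -21
DUP      : -21 -21
SWAP     : -21 -21
DUP      : -21 -21 -21
MUL      : -21 441
SWAP     : 441 -21
MUL      : -9261
PUSH -39 : -9261 -39
DUP      : -9261 -39 -39
OVER     : -9261 -39 -39 -39
DUP      : -9261 -39 -39 -39 -39
SUB      : -9261 -39 -39 0
SUB      : -9261 -39 -39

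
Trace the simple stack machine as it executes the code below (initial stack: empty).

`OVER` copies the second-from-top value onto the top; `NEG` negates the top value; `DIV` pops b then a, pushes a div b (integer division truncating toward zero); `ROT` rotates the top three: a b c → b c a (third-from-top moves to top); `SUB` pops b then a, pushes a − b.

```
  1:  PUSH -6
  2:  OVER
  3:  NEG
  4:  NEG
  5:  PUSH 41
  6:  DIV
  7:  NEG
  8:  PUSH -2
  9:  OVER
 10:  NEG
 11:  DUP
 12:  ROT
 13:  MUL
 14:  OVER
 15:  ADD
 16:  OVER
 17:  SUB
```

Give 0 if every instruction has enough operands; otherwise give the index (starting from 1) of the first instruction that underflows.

2

PUSH -6 : [-6]
OVER  — needs 2 operands, stack has 1 → underflow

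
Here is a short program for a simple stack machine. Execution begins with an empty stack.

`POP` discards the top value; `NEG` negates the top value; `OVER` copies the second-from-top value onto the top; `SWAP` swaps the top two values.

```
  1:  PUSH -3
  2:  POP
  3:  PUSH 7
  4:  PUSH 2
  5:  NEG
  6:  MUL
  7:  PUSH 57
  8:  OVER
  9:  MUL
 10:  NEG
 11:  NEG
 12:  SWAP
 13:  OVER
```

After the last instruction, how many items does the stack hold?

PUSH -3 : -3
POP     : (empty)
PUSH 7  : 7
PUSH 2  : 7 2
NEG     : 7 -2
MUL     : -14
PUSH 57 : -14 57
OVER    : -14 57 -14
MUL     : -14 -798
NEG     : -14 798
NEG     : -14 -798
SWAP    : -798 -14
OVER    : -798 -14 -798

3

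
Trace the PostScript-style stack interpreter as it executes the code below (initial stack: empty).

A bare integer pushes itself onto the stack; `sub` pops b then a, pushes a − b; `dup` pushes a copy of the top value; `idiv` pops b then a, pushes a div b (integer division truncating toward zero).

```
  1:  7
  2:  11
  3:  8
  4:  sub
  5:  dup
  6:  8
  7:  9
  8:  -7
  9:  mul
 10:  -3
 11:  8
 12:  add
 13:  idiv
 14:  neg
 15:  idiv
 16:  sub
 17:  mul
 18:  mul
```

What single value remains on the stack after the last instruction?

63

7    : 7
11   : 7 11
8    : 7 11 8
sub  : 7 3
dup  : 7 3 3
8    : 7 3 3 8
9    : 7 3 3 8 9
-7   : 7 3 3 8 9 -7
mul  : 7 3 3 8 -63
-3   : 7 3 3 8 -63 -3
8    : 7 3 3 8 -63 -3 8
add  : 7 3 3 8 -63 5
idiv : 7 3 3 8 -12
neg  : 7 3 3 8 12
idiv : 7 3 3 0
sub  : 7 3 3
mul  : 7 9
mul  : 63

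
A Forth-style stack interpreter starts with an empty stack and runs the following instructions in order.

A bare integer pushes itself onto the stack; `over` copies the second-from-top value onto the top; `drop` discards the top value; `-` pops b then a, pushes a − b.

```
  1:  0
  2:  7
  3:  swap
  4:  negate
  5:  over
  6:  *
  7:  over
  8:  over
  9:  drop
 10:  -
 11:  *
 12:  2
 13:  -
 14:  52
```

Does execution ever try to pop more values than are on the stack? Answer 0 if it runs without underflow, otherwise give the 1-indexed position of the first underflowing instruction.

0      -> [0]
7      -> [0, 7]
swap   -> [7, 0]
negate -> [7, 0]
over   -> [7, 0, 7]
*      -> [7, 0]
over   -> [7, 0, 7]
over   -> [7, 0, 7, 0]
drop   -> [7, 0, 7]
-      -> [7, -7]
*      -> [-49]
2      -> [-49, 2]
-      -> [-51]
52     -> [-51, 52]

0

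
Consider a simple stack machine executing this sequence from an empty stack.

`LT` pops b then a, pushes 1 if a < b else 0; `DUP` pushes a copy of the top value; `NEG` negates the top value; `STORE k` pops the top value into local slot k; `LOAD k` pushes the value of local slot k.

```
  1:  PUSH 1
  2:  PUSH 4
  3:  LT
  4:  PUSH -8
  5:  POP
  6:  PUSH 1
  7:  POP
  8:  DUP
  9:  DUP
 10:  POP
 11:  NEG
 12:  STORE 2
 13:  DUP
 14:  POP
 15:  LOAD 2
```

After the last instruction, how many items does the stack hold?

PUSH 1   [1]
PUSH 4   [1, 4]
LT       [1]
PUSH -8  [1, -8]
POP      [1]
PUSH 1   [1, 1]
POP      [1]
DUP      [1, 1]
DUP      [1, 1, 1]
POP      [1, 1]
NEG      [1, -1]
STORE 2  [1]
DUP      [1, 1]
POP      [1]
LOAD 2   [1, -1]

2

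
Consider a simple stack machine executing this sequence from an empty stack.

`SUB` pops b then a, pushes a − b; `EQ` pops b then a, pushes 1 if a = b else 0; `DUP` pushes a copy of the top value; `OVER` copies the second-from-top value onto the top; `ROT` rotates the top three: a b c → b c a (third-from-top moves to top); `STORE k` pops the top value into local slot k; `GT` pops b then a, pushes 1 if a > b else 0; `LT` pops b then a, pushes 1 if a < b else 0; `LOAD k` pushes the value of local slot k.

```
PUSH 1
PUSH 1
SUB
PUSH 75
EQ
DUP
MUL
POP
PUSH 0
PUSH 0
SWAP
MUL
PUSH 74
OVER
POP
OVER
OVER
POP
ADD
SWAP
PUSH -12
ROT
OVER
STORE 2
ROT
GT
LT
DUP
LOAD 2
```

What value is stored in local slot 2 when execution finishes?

-12

PUSH 1   -> [1]
PUSH 1   -> [1, 1]
SUB      -> [0]
PUSH 75  -> [0, 75]
EQ       -> [0]
DUP      -> [0, 0]
MUL      -> [0]
POP      -> []
PUSH 0   -> [0]
PUSH 0   -> [0, 0]
SWAP     -> [0, 0]
MUL      -> [0]
PUSH 74  -> [0, 74]
OVER     -> [0, 74, 0]
POP      -> [0, 74]
OVER     -> [0, 74, 0]
OVER     -> [0, 74, 0, 74]
POP      -> [0, 74, 0]
ADD      -> [0, 74]
SWAP     -> [74, 0]
PUSH -12 -> [74, 0, -12]
ROT      -> [0, -12, 74]
OVER     -> [0, -12, 74, -12]
STORE 2  -> [0, -12, 74]
ROT      -> [-12, 74, 0]
GT       -> [-12, 1]
LT       -> [1]
DUP      -> [1, 1]
LOAD 2   -> [1, 1, -12]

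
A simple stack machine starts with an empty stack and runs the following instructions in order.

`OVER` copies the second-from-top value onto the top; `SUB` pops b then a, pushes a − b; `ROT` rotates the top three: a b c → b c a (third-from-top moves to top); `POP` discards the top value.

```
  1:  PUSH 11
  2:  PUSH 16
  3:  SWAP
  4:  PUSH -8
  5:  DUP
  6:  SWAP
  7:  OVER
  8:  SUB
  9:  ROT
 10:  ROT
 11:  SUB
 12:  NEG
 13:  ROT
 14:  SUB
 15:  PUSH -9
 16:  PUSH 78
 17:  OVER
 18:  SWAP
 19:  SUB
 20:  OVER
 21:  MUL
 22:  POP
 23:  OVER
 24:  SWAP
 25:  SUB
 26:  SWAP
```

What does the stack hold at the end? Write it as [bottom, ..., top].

PUSH 11 → [11]
PUSH 16 → [11, 16]
SWAP    → [16, 11]
PUSH -8 → [16, 11, -8]
DUP     → [16, 11, -8, -8]
SWAP    → [16, 11, -8, -8]
OVER    → [16, 11, -8, -8, -8]
SUB     → [16, 11, -8, 0]
ROT     → [16, -8, 0, 11]
ROT     → [16, 0, 11, -8]
SUB     → [16, 0, 19]
NEG     → [16, 0, -19]
ROT     → [0, -19, 16]
SUB     → [0, -35]
PUSH -9 → [0, -35, -9]
PUSH 78 → [0, -35, -9, 78]
OVER    → [0, -35, -9, 78, -9]
SWAP    → [0, -35, -9, -9, 78]
SUB     → [0, -35, -9, -87]
OVER    → [0, -35, -9, -87, -9]
MUL     → [0, -35, -9, 783]
POP     → [0, -35, -9]
OVER    → [0, -35, -9, -35]
SWAP    → [0, -35, -35, -9]
SUB     → [0, -35, -26]
SWAP    → [0, -26, -35]

[0, -26, -35]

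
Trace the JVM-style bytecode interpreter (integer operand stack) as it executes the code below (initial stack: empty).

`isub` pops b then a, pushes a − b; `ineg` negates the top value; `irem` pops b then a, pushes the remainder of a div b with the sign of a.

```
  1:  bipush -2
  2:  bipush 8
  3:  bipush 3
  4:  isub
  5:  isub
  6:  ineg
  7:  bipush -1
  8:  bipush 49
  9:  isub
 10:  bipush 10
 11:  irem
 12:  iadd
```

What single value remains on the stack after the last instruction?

7

bipush -2 : [-2]
bipush 8  : [-2, 8]
bipush 3  : [-2, 8, 3]
isub      : [-2, 5]
isub      : [-7]
ineg      : [7]
bipush -1 : [7, -1]
bipush 49 : [7, -1, 49]
isub      : [7, -50]
bipush 10 : [7, -50, 10]
irem      : [7, 0]
iadd      : [7]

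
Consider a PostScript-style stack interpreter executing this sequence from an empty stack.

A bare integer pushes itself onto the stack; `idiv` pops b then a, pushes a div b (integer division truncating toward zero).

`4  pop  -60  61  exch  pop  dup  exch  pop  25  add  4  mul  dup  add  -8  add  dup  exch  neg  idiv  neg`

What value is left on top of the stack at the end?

1

4    → 4
pop  → (empty)
-60  → -60
61   → -60 61
exch → 61 -60
pop  → 61
dup  → 61 61
exch → 61 61
pop  → 61
25   → 61 25
add  → 86
4    → 86 4
mul  → 344
dup  → 344 344
add  → 688
-8   → 688 -8
add  → 680
dup  → 680 680
exch → 680 680
neg  → 680 -680
idiv → -1
neg  → 1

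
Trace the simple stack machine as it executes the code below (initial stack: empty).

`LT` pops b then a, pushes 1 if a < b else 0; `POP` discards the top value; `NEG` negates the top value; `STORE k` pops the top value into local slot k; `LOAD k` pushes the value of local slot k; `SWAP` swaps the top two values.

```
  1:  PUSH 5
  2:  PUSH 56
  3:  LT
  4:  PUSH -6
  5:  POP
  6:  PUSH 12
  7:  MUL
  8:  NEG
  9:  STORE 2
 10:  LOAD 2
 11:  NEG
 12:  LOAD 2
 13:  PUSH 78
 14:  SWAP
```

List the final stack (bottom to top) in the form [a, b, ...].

[12, 78, -12]

PUSH 5  → [5]
PUSH 56 → [5, 56]
LT      → [1]
PUSH -6 → [1, -6]
POP     → [1]
PUSH 12 → [1, 12]
MUL     → [12]
NEG     → [-12]
STORE 2 → []
LOAD 2  → [-12]
NEG     → [12]
LOAD 2  → [12, -12]
PUSH 78 → [12, -12, 78]
SWAP    → [12, 78, -12]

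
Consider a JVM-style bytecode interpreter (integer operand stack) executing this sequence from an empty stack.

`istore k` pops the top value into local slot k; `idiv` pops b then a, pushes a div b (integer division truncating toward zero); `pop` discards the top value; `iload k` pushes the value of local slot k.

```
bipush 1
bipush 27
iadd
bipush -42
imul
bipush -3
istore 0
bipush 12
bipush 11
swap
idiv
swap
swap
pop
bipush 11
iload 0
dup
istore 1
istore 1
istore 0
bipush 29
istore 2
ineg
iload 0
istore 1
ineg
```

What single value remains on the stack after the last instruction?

bipush 1    [1]
bipush 27   [1, 27]
iadd        [28]
bipush -42  [28, -42]
imul        [-1176]
bipush -3   [-1176, -3]
istore 0    [-1176]
bipush 12   [-1176, 12]
bipush 11   [-1176, 12, 11]
swap        [-1176, 11, 12]
idiv        [-1176, 0]
swap        [0, -1176]
swap        [-1176, 0]
pop         [-1176]
bipush 11   [-1176, 11]
iload 0     [-1176, 11, -3]
dup         [-1176, 11, -3, -3]
istore 1    [-1176, 11, -3]
istore 1    [-1176, 11]
istore 0    [-1176]
bipush 29   [-1176, 29]
istore 2    [-1176]
ineg        [1176]
iload 0     [1176, 11]
istore 1    [1176]
ineg        [-1176]

-1176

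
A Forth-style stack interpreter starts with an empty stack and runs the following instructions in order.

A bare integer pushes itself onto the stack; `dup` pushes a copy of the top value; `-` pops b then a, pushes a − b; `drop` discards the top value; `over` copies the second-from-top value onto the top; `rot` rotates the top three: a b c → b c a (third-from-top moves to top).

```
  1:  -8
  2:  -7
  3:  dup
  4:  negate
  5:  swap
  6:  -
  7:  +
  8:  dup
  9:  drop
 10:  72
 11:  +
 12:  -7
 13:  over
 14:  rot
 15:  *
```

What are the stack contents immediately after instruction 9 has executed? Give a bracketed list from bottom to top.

-8      [-8]
-7      [-8, -7]
dup     [-8, -7, -7]
negate  [-8, -7, 7]
swap    [-8, 7, -7]
-       [-8, 14]
+       [6]
dup     [6, 6]
drop    [6]

[6]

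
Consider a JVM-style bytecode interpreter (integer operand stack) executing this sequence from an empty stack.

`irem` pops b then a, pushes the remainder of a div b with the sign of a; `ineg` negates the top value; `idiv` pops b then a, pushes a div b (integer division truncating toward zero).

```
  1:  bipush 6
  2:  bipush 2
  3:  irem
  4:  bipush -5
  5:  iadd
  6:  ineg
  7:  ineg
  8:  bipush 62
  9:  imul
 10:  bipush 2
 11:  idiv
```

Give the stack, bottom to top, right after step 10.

bipush 6  → 6
bipush 2  → 6 2
irem      → 0
bipush -5 → 0 -5
iadd      → -5
ineg      → 5
ineg      → -5
bipush 62 → -5 62
imul      → -310
bipush 2  → -310 2

[-310, 2]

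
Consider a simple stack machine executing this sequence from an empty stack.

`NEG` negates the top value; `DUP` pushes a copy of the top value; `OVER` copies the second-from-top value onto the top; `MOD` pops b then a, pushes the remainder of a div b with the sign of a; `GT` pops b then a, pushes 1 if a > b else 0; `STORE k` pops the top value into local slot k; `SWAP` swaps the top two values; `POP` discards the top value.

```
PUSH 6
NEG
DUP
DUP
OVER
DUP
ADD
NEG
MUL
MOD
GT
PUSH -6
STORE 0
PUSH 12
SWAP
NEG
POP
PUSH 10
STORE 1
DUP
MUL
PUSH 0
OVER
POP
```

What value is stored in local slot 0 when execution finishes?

-6

PUSH 6  : [6]
NEG     : [-6]
DUP     : [-6, -6]
DUP     : [-6, -6, -6]
OVER    : [-6, -6, -6, -6]
DUP     : [-6, -6, -6, -6, -6]
ADD     : [-6, -6, -6, -12]
NEG     : [-6, -6, -6, 12]
MUL     : [-6, -6, -72]
MOD     : [-6, -6]
GT      : [0]
PUSH -6 : [0, -6]
STORE 0 : [0]
PUSH 12 : [0, 12]
SWAP    : [12, 0]
NEG     : [12, 0]
POP     : [12]
PUSH 10 : [12, 10]
STORE 1 : [12]
DUP     : [12, 12]
MUL     : [144]
PUSH 0  : [144, 0]
OVER    : [144, 0, 144]
POP     : [144, 0]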